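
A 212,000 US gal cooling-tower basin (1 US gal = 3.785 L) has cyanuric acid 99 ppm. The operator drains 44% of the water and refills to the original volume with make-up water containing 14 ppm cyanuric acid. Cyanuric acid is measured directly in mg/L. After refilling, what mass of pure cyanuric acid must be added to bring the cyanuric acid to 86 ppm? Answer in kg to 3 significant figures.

19.6 kg

Volume: 212,000 US gal × 3.785 L/gal = 802,420 L.
After draining 44% and refilling: 99 × 0.56 + 14 × 0.44 = 61.6 ppm.
Deficit to target: 86 − 61.6 = 24.4 mg/L.
Mass: 24.4 mg/L × 802,420 L = 19,580 g cyanuric acid.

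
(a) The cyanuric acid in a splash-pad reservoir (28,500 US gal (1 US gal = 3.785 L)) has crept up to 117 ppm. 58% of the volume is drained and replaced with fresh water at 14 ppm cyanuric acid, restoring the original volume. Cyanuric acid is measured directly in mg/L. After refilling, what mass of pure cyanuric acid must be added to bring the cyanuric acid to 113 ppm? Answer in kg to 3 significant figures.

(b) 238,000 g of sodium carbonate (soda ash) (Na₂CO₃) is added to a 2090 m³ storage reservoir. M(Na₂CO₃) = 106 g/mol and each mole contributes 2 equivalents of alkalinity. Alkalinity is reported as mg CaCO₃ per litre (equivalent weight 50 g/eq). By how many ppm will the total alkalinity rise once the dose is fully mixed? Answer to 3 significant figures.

(a) 6.01 kg; (b) 107 ppm

(a) Volume: 28,500 US gal × 3.785 L/gal = 107,872 L.
(a) After draining 58% and refilling: 117 × 0.42 + 14 × 0.58 = 57.26 ppm.
(a) Deficit to target: 113 − 57.26 = 55.74 mg/L.
(a) Mass: 55.74 mg/L × 107,872 L = 6013 g cyanuric acid.

(b) Volume: 2090 m³ = 2,090,000 L.
(b) Moles of Na₂CO₃: 238,000 g ÷ 106 g/mol = 2245 mol → 4491 eq of alkalinity.
(b) As CaCO₃: 4491 eq × 50 g/eq = 224,500 g.
(b) Rise: 224,500 g / 2,090,000 L × 1000 = 107.4 mg/L.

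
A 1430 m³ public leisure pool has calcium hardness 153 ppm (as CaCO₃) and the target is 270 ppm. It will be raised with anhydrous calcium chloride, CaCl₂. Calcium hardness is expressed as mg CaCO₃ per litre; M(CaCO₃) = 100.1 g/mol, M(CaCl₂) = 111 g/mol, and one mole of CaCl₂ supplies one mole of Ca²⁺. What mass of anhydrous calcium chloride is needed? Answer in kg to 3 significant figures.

Volume: 1430 m³ = 1,430,000 L.
Hardness to add: (270 − 153) = 117 mg/L as CaCO₃ × 1,430,000 L = 167,300 g as CaCO₃.
Moles of Ca²⁺ (1 mol Ca²⁺ ≡ 1 mol CaCO₃): 167,300 / 100.1 g/mol = 1671 mol.
Mass of CaCl₂: 1671 × 111 = 185,500 g.

186 kg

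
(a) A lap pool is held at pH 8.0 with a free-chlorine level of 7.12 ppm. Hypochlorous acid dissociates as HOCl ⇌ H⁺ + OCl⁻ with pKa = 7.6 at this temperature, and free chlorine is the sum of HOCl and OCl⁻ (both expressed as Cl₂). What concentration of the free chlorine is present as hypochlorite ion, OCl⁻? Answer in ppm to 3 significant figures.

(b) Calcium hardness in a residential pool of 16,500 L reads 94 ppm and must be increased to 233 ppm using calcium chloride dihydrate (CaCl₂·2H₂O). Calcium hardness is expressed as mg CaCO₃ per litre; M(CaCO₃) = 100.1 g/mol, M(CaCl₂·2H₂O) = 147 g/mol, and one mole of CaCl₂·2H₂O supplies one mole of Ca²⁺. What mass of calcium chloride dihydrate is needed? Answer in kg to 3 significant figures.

(a) 5.09 ppm; (b) 3.37 kg

(a) [OCl⁻]/[HOCl] = 10^(pH − pKa) = 10^(8.0 − 7.6) = 10^0.40 = 2.512.
(a) Fraction as HOCl = 1 / (1 + 2.512) = 0.2847.
(a) OCl⁻ = (1 − 0.2847) × 7.12 ppm = 5.093 ppm.

(b) Hardness to add: (233 − 94) = 139 mg/L as CaCO₃ × 16,500 L = 2294 g as CaCO₃.
(b) Moles of Ca²⁺ (1 mol Ca²⁺ ≡ 1 mol CaCO₃): 2294 / 100.1 g/mol = 22.91 mol.
(b) Mass of CaCl₂·2H₂O: 22.91 × 147 = 3368 g.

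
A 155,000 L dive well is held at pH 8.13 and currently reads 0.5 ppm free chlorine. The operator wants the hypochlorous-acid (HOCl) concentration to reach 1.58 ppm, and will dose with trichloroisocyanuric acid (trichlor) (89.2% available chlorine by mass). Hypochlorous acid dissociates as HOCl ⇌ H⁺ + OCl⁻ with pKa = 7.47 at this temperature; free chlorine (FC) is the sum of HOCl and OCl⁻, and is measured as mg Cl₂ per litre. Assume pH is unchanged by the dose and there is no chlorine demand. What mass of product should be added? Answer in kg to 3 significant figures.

1.44 kg

[OCl⁻]/[HOCl] = 10^(pH − pKa) = 10^(8.13 − 7.47) = 4.571; fraction as HOCl = 1/(1 + 4.571) = 0.1795.
Free chlorine required for 1.58 ppm HOCl: 1.58 / 0.1795 = 8.802 ppm.
FC to add: 8.802 − 0.5 = 8.302 mg/L as Cl₂.
Cl₂ equivalent: 8.302 mg/L × 155,000 L = 1287 g.
Product at 89.2% available Cl: 1287 / 0.892 = 1443 g.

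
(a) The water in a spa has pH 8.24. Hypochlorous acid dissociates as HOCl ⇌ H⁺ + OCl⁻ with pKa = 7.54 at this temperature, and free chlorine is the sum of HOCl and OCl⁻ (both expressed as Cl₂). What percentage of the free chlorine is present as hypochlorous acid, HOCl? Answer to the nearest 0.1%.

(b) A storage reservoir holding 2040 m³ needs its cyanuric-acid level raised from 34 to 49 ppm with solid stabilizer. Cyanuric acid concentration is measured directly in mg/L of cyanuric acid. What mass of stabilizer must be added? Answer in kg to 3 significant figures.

(a) 16.6%; (b) 30.6 kg

(a) [OCl⁻]/[HOCl] = 10^(pH − pKa) = 10^(8.24 − 7.54) = 10^0.70 = 5.012.
(a) Fraction as HOCl = 1 / (1 + 5.012) = 0.1663.

(b) Volume: 2040 m³ = 2,040,000 L.
(b) CYA to add: (49 − 34) = 15 mg/L × 2,040,000 L = 30,600 g cyanuric acid.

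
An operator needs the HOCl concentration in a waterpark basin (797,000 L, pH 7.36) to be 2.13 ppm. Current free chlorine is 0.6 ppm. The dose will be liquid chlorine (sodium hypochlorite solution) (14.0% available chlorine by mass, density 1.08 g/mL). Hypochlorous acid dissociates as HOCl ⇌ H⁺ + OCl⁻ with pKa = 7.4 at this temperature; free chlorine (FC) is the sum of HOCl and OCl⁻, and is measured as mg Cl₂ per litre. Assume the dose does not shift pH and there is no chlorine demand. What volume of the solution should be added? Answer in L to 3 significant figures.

18.3 L

[OCl⁻]/[HOCl] = 10^(pH − pKa) = 10^(7.36 − 7.4) = 0.912; fraction as HOCl = 1/(1 + 0.912) = 0.523.
Free chlorine required for 2.13 ppm HOCl: 2.13 / 0.523 = 4.073 ppm.
FC to add: 4.073 − 0.6 = 3.473 mg/L as Cl₂.
Cl₂ equivalent: 3.473 mg/L × 797,000 L = 2768 g.
Product at 14.0% available Cl: 2768 / 0.14 = 19,770 g.
Volume: 19,770 g ÷ 1.08 g/mL = 18,300 mL.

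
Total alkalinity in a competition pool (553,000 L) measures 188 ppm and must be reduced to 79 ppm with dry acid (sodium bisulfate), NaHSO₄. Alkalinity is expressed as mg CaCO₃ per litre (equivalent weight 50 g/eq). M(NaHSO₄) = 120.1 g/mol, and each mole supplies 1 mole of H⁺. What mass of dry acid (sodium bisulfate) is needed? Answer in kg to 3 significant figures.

Alkalinity to neutralize: (188 − 79) = 109 mg/L as CaCO₃ × 553,000 L = 60,280 g as CaCO₃.
Equivalents of H⁺ required: 60,280 ÷ 50 g/eq = 1206 eq = 1206 mol NaHSO₄.
Mass of NaHSO₄: 1206 × 120.1 = 144,800 g.

145 kg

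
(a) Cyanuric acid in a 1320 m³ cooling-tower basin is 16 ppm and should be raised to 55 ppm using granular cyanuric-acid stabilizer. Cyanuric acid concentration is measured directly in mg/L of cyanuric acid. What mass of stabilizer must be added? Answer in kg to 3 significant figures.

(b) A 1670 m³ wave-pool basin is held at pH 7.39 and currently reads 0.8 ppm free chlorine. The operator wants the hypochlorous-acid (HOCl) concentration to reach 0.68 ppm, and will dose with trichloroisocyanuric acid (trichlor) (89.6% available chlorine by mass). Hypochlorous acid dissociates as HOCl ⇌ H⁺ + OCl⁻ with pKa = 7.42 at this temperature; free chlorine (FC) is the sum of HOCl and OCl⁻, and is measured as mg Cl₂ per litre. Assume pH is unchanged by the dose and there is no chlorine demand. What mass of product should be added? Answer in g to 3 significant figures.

(a) 51.5 kg; (b) 959 g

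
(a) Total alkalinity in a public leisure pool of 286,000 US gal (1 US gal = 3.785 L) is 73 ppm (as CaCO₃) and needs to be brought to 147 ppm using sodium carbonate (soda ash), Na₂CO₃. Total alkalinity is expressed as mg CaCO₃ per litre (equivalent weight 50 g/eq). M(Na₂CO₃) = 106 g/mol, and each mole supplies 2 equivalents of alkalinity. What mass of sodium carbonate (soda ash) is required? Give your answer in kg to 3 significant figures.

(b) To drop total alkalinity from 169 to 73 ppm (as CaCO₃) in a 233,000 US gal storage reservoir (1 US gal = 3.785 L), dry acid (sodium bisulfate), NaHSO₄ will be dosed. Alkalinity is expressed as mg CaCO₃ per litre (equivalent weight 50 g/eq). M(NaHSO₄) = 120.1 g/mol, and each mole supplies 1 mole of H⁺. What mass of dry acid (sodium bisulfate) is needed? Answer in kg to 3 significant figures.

(a) Volume: 286,000 US gal × 3.785 L/gal = 1,082,510 L.
(a) Alkalinity to add: (147 − 73) = 74 mg/L as CaCO₃ × 1,082,510 L = 80,110 g as CaCO₃.
(a) Equivalents: 80,110 g ÷ 50 g/eq = 1602 eq.
(a) Each mole of Na₂CO₃ supplies 2 eq, so 1602 / 2 = 801.1 mol.
(a) Mass: 801.1 mol × 106 g/mol = 84,910 g.

(b) Volume: 233,000 US gal × 3.785 L/gal = 881,905 L.
(b) Alkalinity to neutralize: (169 − 73) = 96 mg/L as CaCO₃ × 881,905 L = 84,660 g as CaCO₃.
(b) Equivalents of H⁺ required: 84,660 ÷ 50 g/eq = 1693 eq = 1693 mol NaHSO₄.
(b) Mass of NaHSO₄: 1693 × 120.1 = 203,400 g.

(a) 84.9 kg; (b) 203 kg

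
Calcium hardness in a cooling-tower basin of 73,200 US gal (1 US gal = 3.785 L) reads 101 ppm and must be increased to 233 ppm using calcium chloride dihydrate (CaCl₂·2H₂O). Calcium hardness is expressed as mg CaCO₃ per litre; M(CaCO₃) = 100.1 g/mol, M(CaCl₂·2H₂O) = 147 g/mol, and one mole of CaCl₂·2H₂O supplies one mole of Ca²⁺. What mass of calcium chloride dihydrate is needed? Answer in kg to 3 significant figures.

53.7 kg

Volume: 73,200 US gal × 3.785 L/gal = 277,062 L.
Hardness to add: (233 − 101) = 132 mg/L as CaCO₃ × 277,062 L = 36,570 g as CaCO₃.
Moles of Ca²⁺ (1 mol Ca²⁺ ≡ 1 mol CaCO₃): 36,570 / 100.1 g/mol = 365.4 mol.
Mass of CaCl₂·2H₂O: 365.4 × 147 = 53,710 g.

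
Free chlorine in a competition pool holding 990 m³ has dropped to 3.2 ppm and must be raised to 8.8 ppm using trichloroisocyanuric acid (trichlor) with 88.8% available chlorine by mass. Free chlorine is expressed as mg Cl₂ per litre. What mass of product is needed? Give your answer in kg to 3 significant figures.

6.24 kg

Volume: 990 m³ = 990,000 L.
Chlorine deficit: 8.8 − 3.2 = 5.6 ppm = 5.6 mg/L as Cl₂.
Cl₂ equivalent needed: 5.6 mg/L × 990,000 L = 5,544,000 mg = 5544 g.
Product at 88.8% available chlorine: 5544 / 0.888 = 6243 g.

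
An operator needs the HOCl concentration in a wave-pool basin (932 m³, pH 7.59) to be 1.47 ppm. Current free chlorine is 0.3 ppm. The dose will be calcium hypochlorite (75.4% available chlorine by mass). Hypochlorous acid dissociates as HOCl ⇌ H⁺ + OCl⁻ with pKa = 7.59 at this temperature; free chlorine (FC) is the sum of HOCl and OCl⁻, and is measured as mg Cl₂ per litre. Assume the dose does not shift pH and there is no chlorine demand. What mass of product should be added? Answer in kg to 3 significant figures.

Volume: 932 m³ = 932,000 L.
[OCl⁻]/[HOCl] = 10^(pH − pKa) = 10^(7.59 − 7.59) = 1; fraction as HOCl = 1/(1 + 1) = 0.5.
Free chlorine required for 1.47 ppm HOCl: 1.47 / 0.5 = 2.94 ppm.
FC to add: 2.94 − 0.3 = 2.64 mg/L as Cl₂.
Cl₂ equivalent: 2.64 mg/L × 932,000 L = 2460 g.
Product at 75.4% available Cl: 2460 / 0.754 = 3263 g.

3.26 kg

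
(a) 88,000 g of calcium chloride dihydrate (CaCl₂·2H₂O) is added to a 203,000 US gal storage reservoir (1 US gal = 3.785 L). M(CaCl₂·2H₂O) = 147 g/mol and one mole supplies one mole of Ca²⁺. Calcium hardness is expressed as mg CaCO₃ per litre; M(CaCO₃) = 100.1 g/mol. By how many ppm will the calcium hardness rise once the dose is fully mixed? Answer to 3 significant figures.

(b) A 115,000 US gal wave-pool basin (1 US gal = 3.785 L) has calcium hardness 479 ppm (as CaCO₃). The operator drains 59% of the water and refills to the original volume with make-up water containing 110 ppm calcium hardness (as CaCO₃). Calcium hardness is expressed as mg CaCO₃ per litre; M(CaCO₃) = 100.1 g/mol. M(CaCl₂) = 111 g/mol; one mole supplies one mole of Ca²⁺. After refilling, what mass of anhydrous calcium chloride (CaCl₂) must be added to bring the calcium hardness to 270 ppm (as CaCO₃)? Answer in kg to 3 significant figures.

(a) 78.0 ppm; (b) 4.20 kg

(a) Volume: 203,000 US gal × 3.785 L/gal = 768,355 L.
(a) Moles of Ca²⁺: 88,000 g ÷ 147 g/mol = 598.6 mol.
(a) As CaCO₃: 598.6 mol × 100.1 g/mol = 59,920 g.
(a) Rise: 59,920 g / 768,355 L × 1000 = 77.99 mg/L.

(b) Volume: 115,000 US gal × 3.785 L/gal = 435,275 L.
(b) After draining 59% and refilling: 479 × 0.41 + 110 × 0.59 = 261.29 ppm.
(b) Deficit to target: 270 − 261.29 = 8.71 mg/L.
(b) As CaCO₃: 8.71 mg/L × 435,275 L = 3791 g; ÷ 100.1 = 37.87 mol Ca²⁺.
(b) Mass: 37.87 × 111 = 4204 g.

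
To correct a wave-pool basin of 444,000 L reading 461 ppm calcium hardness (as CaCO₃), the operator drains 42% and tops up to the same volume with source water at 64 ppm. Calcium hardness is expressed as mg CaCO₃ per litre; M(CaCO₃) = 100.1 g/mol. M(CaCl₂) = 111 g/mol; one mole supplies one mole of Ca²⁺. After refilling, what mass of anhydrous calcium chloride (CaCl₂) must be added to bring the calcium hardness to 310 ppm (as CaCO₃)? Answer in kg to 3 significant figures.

7.75 kg

After draining 42% and refilling: 461 × 0.58 + 64 × 0.42 = 294.26 ppm.
Deficit to target: 310 − 294.26 = 15.74 mg/L.
As CaCO₃: 15.74 mg/L × 444,000 L = 6989 g; ÷ 100.1 = 69.82 mol Ca²⁺.
Mass: 69.82 × 111 = 7750 g.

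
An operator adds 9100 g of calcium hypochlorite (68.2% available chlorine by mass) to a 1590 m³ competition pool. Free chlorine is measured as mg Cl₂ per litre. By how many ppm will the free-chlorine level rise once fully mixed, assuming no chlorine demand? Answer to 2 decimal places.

3.90 ppm

Volume: 1590 m³ = 1,590,000 L.
Available chlorine delivered: 9100 g × 0.682 = 6206 g as Cl₂.
Concentration rise: 6206 g / 1,590,000 L = 3.903 mg/L = 3.90 ppm.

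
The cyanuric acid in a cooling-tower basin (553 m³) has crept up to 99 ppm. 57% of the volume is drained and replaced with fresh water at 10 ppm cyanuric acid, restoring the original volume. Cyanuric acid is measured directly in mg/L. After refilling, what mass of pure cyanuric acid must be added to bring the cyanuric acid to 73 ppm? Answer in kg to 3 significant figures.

Volume: 553 m³ = 553,000 L.
After draining 57% and refilling: 99 × 0.43 + 10 × 0.57 = 48.27 ppm.
Deficit to target: 73 − 48.27 = 24.73 mg/L.
Mass: 24.73 mg/L × 553,000 L = 13,680 g cyanuric acid.

13.7 kg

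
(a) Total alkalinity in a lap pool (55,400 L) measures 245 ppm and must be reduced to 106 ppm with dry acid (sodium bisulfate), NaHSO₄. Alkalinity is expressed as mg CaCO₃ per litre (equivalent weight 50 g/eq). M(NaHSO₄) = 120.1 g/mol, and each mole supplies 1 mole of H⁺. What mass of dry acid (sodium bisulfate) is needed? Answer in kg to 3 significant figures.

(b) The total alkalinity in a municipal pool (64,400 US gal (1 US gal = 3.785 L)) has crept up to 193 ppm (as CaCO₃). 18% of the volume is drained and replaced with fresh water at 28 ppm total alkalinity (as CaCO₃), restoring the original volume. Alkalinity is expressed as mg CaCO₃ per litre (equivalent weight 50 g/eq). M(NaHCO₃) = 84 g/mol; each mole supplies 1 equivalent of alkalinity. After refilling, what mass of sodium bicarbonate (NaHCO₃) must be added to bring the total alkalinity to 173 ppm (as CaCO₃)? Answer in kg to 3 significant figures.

(a) 18.5 kg; (b) 3.97 kg

(a) Alkalinity to neutralize: (245 − 106) = 139 mg/L as CaCO₃ × 55,400 L = 7701 g as CaCO₃.
(a) Equivalents of H⁺ required: 7701 ÷ 50 g/eq = 154 eq = 154 mol NaHSO₄.
(a) Mass of NaHSO₄: 154 × 120.1 = 18,500 g.

(b) Volume: 64,400 US gal × 3.785 L/gal = 243,754 L.
(b) After draining 18% and refilling: 193 × 0.82 + 28 × 0.18 = 163.3 ppm.
(b) Deficit to target: 173 − 163.3 = 9.7 mg/L.
(b) As CaCO₃: 9.7 mg/L × 243,754 L = 2364 g; ÷ 50 g/eq ÷ 1 = 47.29 mol NaHCO₃.
(b) Mass: 47.29 × 84 = 3972 g.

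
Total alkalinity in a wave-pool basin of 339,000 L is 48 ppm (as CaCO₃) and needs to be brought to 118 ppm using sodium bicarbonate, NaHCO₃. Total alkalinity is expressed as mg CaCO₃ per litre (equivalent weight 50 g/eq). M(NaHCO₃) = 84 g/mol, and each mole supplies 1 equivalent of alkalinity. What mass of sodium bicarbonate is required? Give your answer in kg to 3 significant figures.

39.9 kg

Alkalinity to add: (118 − 48) = 70 mg/L as CaCO₃ × 339,000 L = 23,730 g as CaCO₃.
Equivalents: 23,730 g ÷ 50 g/eq = 474.6 eq.
NaHCO₃ supplies 1 eq per mole → 474.6 mol.
Mass: 474.6 mol × 84 g/mol = 39,870 g.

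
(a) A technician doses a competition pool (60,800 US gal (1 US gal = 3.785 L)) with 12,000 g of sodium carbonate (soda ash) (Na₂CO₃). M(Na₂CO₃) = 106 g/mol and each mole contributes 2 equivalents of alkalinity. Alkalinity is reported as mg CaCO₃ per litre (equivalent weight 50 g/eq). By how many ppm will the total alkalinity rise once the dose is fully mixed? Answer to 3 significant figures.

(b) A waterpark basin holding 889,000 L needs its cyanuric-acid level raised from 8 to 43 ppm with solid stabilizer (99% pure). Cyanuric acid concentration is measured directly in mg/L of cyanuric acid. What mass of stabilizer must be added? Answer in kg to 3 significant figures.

(a) Volume: 60,800 US gal × 3.785 L/gal = 230,128 L.
(a) Moles of Na₂CO₃: 12,000 g ÷ 106 g/mol = 113.2 mol → 226.4 eq of alkalinity.
(a) As CaCO₃: 226.4 eq × 50 g/eq = 11,320 g.
(a) Rise: 11,320 g / 230,128 L × 1000 = 49.19 mg/L.

(b) CYA to add: (43 − 8) = 35 mg/L × 889,000 L = 31,120 g cyanuric acid.
(b) At 99% purity: 31,120 / 0.99 = 31,430 g product.

(a) 49.2 ppm; (b) 31.4 kg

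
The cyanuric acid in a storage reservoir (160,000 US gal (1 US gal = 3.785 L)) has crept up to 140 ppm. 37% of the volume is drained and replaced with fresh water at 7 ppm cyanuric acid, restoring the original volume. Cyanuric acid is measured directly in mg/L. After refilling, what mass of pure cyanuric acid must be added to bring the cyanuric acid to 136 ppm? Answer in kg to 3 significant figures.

27.4 kg

Volume: 160,000 US gal × 3.785 L/gal = 605,600 L.
After draining 37% and refilling: 140 × 0.63 + 7 × 0.37 = 90.79 ppm.
Deficit to target: 136 − 90.79 = 45.21 mg/L.
Mass: 45.21 mg/L × 605,600 L = 27,380 g cyanuric acid.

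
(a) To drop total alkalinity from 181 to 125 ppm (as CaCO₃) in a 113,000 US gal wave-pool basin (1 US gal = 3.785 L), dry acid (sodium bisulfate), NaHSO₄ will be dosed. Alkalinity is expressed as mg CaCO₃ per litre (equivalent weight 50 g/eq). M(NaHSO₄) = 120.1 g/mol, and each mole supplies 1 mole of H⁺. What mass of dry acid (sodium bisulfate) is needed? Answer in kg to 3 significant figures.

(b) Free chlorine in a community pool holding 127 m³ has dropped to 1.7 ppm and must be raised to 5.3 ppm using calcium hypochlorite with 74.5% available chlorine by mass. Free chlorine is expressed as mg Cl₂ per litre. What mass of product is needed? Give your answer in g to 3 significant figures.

(a) Volume: 113,000 US gal × 3.785 L/gal = 427,705 L.
(a) Alkalinity to neutralize: (181 − 125) = 56 mg/L as CaCO₃ × 427,705 L = 23,950 g as CaCO₃.
(a) Equivalents of H⁺ required: 23,950 ÷ 50 g/eq = 479 eq = 479 mol NaHSO₄.
(a) Mass of NaHSO₄: 479 × 120.1 = 57,530 g.

(b) Volume: 127 m³ = 127,000 L.
(b) Chlorine deficit: 5.3 − 1.7 = 3.6 ppm = 3.6 mg/L as Cl₂.
(b) Cl₂ equivalent needed: 3.6 mg/L × 127,000 L = 457,200 mg = 457.2 g.
(b) Product at 74.5% available chlorine: 457.2 / 0.745 = 613.7 g.

(a) 57.5 kg; (b) 614 g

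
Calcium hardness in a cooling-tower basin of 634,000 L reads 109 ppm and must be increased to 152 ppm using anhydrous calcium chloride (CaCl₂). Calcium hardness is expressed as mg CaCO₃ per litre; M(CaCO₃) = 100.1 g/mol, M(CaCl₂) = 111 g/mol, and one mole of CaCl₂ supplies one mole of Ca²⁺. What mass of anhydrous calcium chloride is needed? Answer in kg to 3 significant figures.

30.2 kg

Hardness to add: (152 − 109) = 43 mg/L as CaCO₃ × 634,000 L = 27,260 g as CaCO₃.
Moles of Ca²⁺ (1 mol Ca²⁺ ≡ 1 mol CaCO₃): 27,260 / 100.1 g/mol = 272.3 mol.
Mass of CaCl₂: 272.3 × 111 = 30,230 g.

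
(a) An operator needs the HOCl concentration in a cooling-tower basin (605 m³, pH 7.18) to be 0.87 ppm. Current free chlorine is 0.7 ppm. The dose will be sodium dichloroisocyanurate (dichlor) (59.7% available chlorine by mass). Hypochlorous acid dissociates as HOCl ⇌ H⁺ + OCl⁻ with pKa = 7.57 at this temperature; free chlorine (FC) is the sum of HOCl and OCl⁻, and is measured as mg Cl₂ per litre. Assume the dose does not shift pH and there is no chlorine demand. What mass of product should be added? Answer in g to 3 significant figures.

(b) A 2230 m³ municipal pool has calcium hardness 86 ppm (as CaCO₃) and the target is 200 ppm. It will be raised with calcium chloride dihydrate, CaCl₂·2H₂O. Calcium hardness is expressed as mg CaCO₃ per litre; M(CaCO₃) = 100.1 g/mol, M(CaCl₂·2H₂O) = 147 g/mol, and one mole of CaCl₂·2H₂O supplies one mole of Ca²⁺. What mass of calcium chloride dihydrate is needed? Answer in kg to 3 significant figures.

(a) 531 g; (b) 373 kg

(a) Volume: 605 m³ = 605,000 L.
(a) [OCl⁻]/[HOCl] = 10^(pH − pKa) = 10^(7.18 − 7.57) = 0.4074; fraction as HOCl = 1/(1 + 0.4074) = 0.7105.
(a) Free chlorine required for 0.87 ppm HOCl: 0.87 / 0.7105 = 1.224 ppm.
(a) FC to add: 1.224 − 0.7 = 0.5244 mg/L as Cl₂.
(a) Cl₂ equivalent: 0.5244 mg/L × 605,000 L = 317.3 g.
(a) Product at 59.7% available Cl: 317.3 / 0.597 = 531.4 g.

(b) Volume: 2230 m³ = 2,230,000 L.
(b) Hardness to add: (200 − 86) = 114 mg/L as CaCO₃ × 2,230,000 L = 254,200 g as CaCO₃.
(b) Moles of Ca²⁺ (1 mol Ca²⁺ ≡ 1 mol CaCO₃): 254,200 / 100.1 g/mol = 2540 mol.
(b) Mass of CaCl₂·2H₂O: 2540 × 147 = 373,300 g.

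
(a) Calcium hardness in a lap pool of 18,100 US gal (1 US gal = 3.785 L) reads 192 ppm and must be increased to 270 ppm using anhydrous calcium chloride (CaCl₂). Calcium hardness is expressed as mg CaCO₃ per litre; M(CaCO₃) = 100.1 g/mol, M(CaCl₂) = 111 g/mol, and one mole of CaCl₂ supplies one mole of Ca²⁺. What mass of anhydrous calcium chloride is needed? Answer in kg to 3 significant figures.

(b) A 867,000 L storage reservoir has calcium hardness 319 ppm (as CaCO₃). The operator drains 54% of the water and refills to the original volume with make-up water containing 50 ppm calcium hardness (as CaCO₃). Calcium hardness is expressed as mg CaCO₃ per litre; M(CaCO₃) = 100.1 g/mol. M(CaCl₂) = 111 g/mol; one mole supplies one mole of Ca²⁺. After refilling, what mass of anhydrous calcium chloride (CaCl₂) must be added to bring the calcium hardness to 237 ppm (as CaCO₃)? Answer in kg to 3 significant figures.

(a) 5.93 kg; (b) 60.8 kg

(a) Volume: 18,100 US gal × 3.785 L/gal = 68,508 L.
(a) Hardness to add: (270 − 192) = 78 mg/L as CaCO₃ × 68,508 L = 5344 g as CaCO₃.
(a) Moles of Ca²⁺ (1 mol Ca²⁺ ≡ 1 mol CaCO₃): 5344 / 100.1 g/mol = 53.38 mol.
(a) Mass of CaCl₂: 53.38 × 111 = 5926 g.

(b) After draining 54% and refilling: 319 × 0.46 + 50 × 0.54 = 173.74 ppm.
(b) Deficit to target: 237 − 173.74 = 63.26 mg/L.
(b) As CaCO₃: 63.26 mg/L × 867,000 L = 54,850 g; ÷ 100.1 = 547.9 mol Ca²⁺.
(b) Mass: 547.9 × 111 = 60,820 g.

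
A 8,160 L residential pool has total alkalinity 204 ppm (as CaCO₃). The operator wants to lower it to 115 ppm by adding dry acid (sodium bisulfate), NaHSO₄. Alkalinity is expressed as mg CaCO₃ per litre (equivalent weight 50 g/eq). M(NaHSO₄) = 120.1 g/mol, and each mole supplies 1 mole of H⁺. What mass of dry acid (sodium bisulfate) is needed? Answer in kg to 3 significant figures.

1.74 kg

Alkalinity to neutralize: (204 − 115) = 89 mg/L as CaCO₃ × 8,160 L = 726.2 g as CaCO₃.
Equivalents of H⁺ required: 726.2 ÷ 50 g/eq = 14.52 eq = 14.52 mol NaHSO₄.
Mass of NaHSO₄: 14.52 × 120.1 = 1744 g.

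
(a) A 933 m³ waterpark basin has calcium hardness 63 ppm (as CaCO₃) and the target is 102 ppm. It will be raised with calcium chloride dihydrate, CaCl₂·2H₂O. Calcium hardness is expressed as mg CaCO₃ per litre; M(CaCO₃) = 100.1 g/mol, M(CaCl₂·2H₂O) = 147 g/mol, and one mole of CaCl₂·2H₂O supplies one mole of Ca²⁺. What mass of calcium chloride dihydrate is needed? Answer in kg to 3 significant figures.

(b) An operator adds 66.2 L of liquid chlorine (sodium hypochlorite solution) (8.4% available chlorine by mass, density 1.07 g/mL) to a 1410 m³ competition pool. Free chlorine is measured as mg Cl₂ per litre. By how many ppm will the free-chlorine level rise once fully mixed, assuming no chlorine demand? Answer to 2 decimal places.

(a) Volume: 933 m³ = 933,000 L.
(a) Hardness to add: (102 − 63) = 39 mg/L as CaCO₃ × 933,000 L = 36,390 g as CaCO₃.
(a) Moles of Ca²⁺ (1 mol Ca²⁺ ≡ 1 mol CaCO₃): 36,390 / 100.1 g/mol = 363.5 mol.
(a) Mass of CaCl₂·2H₂O: 363.5 × 147 = 53,440 g.

(b) Volume: 1410 m³ = 1,410,000 L.
(b) Mass of solution: 66.2 L × 1000 mL/L × 1.07 g/mL = 70,830 g.
(b) Available chlorine delivered: 70,830 g × 0.084 = 5950 g as Cl₂.
(b) Concentration rise: 5950 g / 1,410,000 L = 4.22 mg/L = 4.22 ppm.

(a) 53.4 kg; (b) 4.22 ppm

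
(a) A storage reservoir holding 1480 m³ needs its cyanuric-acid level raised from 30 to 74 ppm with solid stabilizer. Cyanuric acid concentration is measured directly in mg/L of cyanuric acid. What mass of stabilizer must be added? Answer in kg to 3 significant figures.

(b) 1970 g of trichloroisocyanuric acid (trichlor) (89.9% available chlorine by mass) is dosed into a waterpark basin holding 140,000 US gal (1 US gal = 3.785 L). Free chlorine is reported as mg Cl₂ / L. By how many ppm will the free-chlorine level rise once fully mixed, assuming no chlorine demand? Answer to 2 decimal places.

(a) Volume: 1480 m³ = 1,480,000 L.
(a) CYA to add: (74 − 30) = 44 mg/L × 1,480,000 L = 65,120 g cyanuric acid.

(b) Volume: 140,000 US gal × 3.785 L/gal = 529,900 L.
(b) Available chlorine delivered: 1970 g × 0.899 = 1771 g as Cl₂.
(b) Concentration rise: 1771 g / 529,900 L = 3.342 mg/L = 3.34 ppm.

(a) 65.1 kg; (b) 3.34 ppm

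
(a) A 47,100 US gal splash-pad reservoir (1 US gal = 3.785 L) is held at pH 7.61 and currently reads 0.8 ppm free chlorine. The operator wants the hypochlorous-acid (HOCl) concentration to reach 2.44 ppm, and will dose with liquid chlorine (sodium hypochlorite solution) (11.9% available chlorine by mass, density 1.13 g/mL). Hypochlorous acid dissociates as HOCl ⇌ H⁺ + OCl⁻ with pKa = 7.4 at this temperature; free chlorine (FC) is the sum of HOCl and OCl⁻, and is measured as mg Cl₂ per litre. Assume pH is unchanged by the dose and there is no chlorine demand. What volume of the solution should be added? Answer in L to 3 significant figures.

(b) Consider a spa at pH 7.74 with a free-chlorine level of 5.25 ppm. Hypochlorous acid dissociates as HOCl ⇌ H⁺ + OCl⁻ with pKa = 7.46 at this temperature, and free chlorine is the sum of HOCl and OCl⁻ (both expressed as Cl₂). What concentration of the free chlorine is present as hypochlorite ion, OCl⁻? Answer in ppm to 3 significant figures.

(a) Volume: 47,100 US gal × 3.785 L/gal = 178,274 L.
(a) [OCl⁻]/[HOCl] = 10^(pH − pKa) = 10^(7.61 − 7.4) = 1.622; fraction as HOCl = 1/(1 + 1.622) = 0.3814.
(a) Free chlorine required for 2.44 ppm HOCl: 2.44 / 0.3814 = 6.397 ppm.
(a) FC to add: 6.397 − 0.8 = 5.597 mg/L as Cl₂.
(a) Cl₂ equivalent: 5.597 mg/L × 178,274 L = 997.8 g.
(a) Product at 11.9% available Cl: 997.8 / 0.119 = 8385 g.
(a) Volume: 8385 g ÷ 1.13 g/mL = 7421 mL.

(b) [OCl⁻]/[HOCl] = 10^(pH − pKa) = 10^(7.74 − 7.46) = 10^0.28 = 1.905.
(b) Fraction as HOCl = 1 / (1 + 1.905) = 0.3442.
(b) OCl⁻ = (1 − 0.3442) × 5.25 ppm = 3.443 ppm.

(a) 7.42 L; (b) 3.44 ppm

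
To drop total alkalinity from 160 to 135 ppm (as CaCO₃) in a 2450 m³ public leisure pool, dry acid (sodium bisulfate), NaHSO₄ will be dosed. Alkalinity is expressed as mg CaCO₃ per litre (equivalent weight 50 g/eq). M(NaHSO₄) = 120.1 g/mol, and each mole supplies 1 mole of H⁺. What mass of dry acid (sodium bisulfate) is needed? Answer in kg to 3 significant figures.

Volume: 2450 m³ = 2,450,000 L.
Alkalinity to neutralize: (160 − 135) = 25 mg/L as CaCO₃ × 2,450,000 L = 61,250 g as CaCO₃.
Equivalents of H⁺ required: 61,250 ÷ 50 g/eq = 1225 eq = 1225 mol NaHSO₄.
Mass of NaHSO₄: 1225 × 120.1 = 147,100 g.

147 kg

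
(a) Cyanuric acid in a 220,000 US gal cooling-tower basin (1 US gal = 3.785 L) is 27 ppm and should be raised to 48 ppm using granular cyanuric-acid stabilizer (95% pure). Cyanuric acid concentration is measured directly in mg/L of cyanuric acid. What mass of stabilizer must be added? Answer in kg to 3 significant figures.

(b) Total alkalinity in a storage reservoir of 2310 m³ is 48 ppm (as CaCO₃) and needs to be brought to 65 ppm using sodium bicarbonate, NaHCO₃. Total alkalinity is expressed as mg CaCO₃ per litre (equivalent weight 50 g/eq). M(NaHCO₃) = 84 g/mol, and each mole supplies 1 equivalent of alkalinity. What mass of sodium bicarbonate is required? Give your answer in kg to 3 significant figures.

(a) Volume: 220,000 US gal × 3.785 L/gal = 832,700 L.
(a) CYA to add: (48 − 27) = 21 mg/L × 832,700 L = 17,490 g cyanuric acid.
(a) At 95% purity: 17,490 / 0.95 = 18,410 g product.

(b) Volume: 2310 m³ = 2,310,000 L.
(b) Alkalinity to add: (65 − 48) = 17 mg/L as CaCO₃ × 2,310,000 L = 39,270 g as CaCO₃.
(b) Equivalents: 39,270 g ÷ 50 g/eq = 785.4 eq.
(b) NaHCO₃ supplies 1 eq per mole → 785.4 mol.
(b) Mass: 785.4 mol × 84 g/mol = 65,970 g.

(a) 18.4 kg; (b) 66.0 kg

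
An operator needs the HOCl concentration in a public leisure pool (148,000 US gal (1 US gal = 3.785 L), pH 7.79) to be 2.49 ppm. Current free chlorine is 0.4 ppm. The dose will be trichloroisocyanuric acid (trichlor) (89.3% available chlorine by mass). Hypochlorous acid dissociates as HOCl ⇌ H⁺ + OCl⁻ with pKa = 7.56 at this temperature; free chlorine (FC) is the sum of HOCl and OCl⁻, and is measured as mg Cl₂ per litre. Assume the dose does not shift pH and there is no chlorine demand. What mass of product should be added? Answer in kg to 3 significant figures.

3.96 kg

Volume: 148,000 US gal × 3.785 L/gal = 560,180 L.
[OCl⁻]/[HOCl] = 10^(pH − pKa) = 10^(7.79 − 7.56) = 1.698; fraction as HOCl = 1/(1 + 1.698) = 0.3706.
Free chlorine required for 2.49 ppm HOCl: 2.49 / 0.3706 = 6.719 ppm.
FC to add: 6.719 − 0.4 = 6.319 mg/L as Cl₂.
Cl₂ equivalent: 6.319 mg/L × 560,180 L = 3540 g.
Product at 89.3% available Cl: 3540 / 0.893 = 3964 g.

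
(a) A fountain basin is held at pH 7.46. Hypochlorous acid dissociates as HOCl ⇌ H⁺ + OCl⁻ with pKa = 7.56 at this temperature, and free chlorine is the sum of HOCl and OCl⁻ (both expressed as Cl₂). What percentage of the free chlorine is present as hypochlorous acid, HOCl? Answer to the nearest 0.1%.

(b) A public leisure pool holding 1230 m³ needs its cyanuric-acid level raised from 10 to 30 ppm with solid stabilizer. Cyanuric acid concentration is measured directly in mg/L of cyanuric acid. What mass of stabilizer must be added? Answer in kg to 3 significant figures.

(a) 55.7%; (b) 24.6 kg

(a) [OCl⁻]/[HOCl] = 10^(pH − pKa) = 10^(7.46 − 7.56) = 10^-0.10 = 0.7943.
(a) Fraction as HOCl = 1 / (1 + 0.7943) = 0.5573.

(b) Volume: 1230 m³ = 1,230,000 L.
(b) CYA to add: (30 − 10) = 20 mg/L × 1,230,000 L = 24,600 g cyanuric acid.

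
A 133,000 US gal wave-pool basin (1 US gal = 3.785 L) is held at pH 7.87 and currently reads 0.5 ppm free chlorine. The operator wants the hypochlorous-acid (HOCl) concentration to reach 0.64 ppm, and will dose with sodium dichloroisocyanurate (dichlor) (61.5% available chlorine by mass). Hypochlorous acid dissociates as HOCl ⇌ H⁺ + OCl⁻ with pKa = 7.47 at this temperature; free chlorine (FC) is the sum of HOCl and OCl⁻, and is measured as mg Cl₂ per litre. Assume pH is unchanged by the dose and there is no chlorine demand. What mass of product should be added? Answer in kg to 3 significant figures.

Volume: 133,000 US gal × 3.785 L/gal = 503,405 L.
[OCl⁻]/[HOCl] = 10^(pH − pKa) = 10^(7.87 − 7.47) = 2.512; fraction as HOCl = 1/(1 + 2.512) = 0.2847.
Free chlorine required for 0.64 ppm HOCl: 0.64 / 0.2847 = 2.248 ppm.
FC to add: 2.248 − 0.5 = 1.748 mg/L as Cl₂.
Cl₂ equivalent: 1.748 mg/L × 503,405 L = 879.8 g.
Product at 61.5% available Cl: 879.8 / 0.615 = 1430 g.

1.43 kg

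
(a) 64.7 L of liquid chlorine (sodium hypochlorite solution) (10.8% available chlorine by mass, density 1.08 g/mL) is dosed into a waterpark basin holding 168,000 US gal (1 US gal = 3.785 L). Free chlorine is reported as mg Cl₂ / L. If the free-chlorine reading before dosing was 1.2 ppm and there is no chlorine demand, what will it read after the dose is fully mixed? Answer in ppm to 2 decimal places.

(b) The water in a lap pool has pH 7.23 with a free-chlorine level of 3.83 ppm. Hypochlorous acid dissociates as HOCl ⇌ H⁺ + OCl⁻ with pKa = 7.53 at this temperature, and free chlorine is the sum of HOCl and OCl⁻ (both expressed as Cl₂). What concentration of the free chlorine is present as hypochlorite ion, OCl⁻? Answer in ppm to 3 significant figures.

(a) Volume: 168,000 US gal × 3.785 L/gal = 635,880 L.
(a) Mass of solution: 64.7 L × 1000 mL/L × 1.08 g/mL = 69,880 g.
(a) Available chlorine delivered: 69,880 g × 0.108 = 7547 g as Cl₂.
(a) Concentration rise: 7547 g / 635,880 L = 11.87 mg/L = 11.87 ppm.
(a) Final FC: 1.2 + 11.87 = 13.07 ppm.

(b) [OCl⁻]/[HOCl] = 10^(pH − pKa) = 10^(7.23 − 7.53) = 10^-0.30 = 0.5012.
(b) Fraction as HOCl = 1 / (1 + 0.5012) = 0.6661.
(b) OCl⁻ = (1 − 0.6661) × 3.83 ppm = 1.279 ppm.

(a) 13.07 ppm; (b) 1.28 ppm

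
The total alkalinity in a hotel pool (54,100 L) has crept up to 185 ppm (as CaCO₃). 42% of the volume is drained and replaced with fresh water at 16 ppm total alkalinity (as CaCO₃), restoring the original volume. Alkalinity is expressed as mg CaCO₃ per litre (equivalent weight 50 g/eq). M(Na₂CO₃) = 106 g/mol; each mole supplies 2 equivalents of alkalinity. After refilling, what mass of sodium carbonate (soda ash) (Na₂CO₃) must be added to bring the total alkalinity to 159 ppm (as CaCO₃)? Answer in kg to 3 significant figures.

2.58 kg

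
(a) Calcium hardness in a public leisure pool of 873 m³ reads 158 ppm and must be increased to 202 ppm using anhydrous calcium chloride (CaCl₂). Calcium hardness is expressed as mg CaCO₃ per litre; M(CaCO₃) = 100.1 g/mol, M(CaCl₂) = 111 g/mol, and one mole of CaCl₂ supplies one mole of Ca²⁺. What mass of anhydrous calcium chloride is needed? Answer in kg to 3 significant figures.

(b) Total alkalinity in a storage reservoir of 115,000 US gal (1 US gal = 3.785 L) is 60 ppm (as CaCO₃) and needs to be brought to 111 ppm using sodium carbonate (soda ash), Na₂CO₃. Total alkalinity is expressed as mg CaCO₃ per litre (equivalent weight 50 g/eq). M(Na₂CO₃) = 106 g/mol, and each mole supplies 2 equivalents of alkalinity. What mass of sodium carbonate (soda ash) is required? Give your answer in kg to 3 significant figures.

(a) Volume: 873 m³ = 873,000 L.
(a) Hardness to add: (202 − 158) = 44 mg/L as CaCO₃ × 873,000 L = 38,410 g as CaCO₃.
(a) Moles of Ca²⁺ (1 mol Ca²⁺ ≡ 1 mol CaCO₃): 38,410 / 100.1 g/mol = 383.7 mol.
(a) Mass of CaCl₂: 383.7 × 111 = 42,590 g.

(b) Volume: 115,000 US gal × 3.785 L/gal = 435,275 L.
(b) Alkalinity to add: (111 − 60) = 51 mg/L as CaCO₃ × 435,275 L = 22,200 g as CaCO₃.
(b) Equivalents: 22,200 g ÷ 50 g/eq = 444 eq.
(b) Each mole of Na₂CO₃ supplies 2 eq, so 444 / 2 = 222 mol.
(b) Mass: 222 mol × 106 g/mol = 23,530 g.

(a) 42.6 kg; (b) 23.5 kg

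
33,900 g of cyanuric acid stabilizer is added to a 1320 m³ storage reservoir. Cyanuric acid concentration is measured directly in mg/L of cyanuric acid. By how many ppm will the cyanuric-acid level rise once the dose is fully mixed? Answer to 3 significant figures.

25.7 ppm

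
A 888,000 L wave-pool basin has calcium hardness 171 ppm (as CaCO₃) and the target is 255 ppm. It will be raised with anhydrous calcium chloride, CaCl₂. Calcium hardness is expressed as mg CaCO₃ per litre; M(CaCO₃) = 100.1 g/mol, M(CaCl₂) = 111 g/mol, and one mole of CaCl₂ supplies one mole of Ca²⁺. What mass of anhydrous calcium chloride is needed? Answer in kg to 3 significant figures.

Hardness to add: (255 − 171) = 84 mg/L as CaCO₃ × 888,000 L = 74,590 g as CaCO₃.
Moles of Ca²⁺ (1 mol Ca²⁺ ≡ 1 mol CaCO₃): 74,590 / 100.1 g/mol = 745.2 mol.
Mass of CaCl₂: 745.2 × 111 = 82,710 g.

82.7 kg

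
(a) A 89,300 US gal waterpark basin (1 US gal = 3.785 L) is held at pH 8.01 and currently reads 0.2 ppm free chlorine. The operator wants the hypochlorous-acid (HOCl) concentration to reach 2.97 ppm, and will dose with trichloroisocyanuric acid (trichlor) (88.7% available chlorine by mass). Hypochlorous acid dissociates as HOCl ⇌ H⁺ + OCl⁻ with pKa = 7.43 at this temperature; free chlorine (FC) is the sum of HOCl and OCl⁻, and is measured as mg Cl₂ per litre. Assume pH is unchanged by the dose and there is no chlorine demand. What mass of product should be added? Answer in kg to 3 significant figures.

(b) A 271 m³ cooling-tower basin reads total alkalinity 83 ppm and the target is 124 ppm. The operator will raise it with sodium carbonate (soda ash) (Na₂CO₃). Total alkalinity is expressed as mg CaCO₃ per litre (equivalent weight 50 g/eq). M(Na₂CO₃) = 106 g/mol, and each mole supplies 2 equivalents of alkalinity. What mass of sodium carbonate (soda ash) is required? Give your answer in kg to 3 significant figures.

(a) 5.36 kg; (b) 11.8 kg

(a) Volume: 89,300 US gal × 3.785 L/gal = 338,000 L.
(a) [OCl⁻]/[HOCl] = 10^(pH − pKa) = 10^(8.01 − 7.43) = 3.802; fraction as HOCl = 1/(1 + 3.802) = 0.2083.
(a) Free chlorine required for 2.97 ppm HOCl: 2.97 / 0.2083 = 14.26 ppm.
(a) FC to add: 14.26 − 0.2 = 14.06 mg/L as Cl₂.
(a) Cl₂ equivalent: 14.06 mg/L × 338,000 L = 4753 g.
(a) Product at 88.7% available Cl: 4753 / 0.887 = 5358 g.

(b) Volume: 271 m³ = 271,000 L.
(b) Alkalinity to add: (124 − 83) = 41 mg/L as CaCO₃ × 271,000 L = 11,110 g as CaCO₃.
(b) Equivalents: 11,110 g ÷ 50 g/eq = 222.2 eq.
(b) Each mole of Na₂CO₃ supplies 2 eq, so 222.2 / 2 = 111.1 mol.
(b) Mass: 111.1 mol × 106 g/mol = 11,780 g.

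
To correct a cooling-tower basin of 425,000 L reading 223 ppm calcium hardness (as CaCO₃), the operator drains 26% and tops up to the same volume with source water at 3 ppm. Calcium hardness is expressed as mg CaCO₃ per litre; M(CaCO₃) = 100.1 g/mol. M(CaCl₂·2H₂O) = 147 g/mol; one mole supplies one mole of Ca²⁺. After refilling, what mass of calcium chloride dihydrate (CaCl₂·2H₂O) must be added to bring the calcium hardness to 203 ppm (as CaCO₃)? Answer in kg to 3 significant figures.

23.2 kg

After draining 26% and refilling: 223 × 0.74 + 3 × 0.26 = 165.8 ppm.
Deficit to target: 203 − 165.8 = 37.2 mg/L.
As CaCO₃: 37.2 mg/L × 425,000 L = 15,810 g; ÷ 100.1 = 157.9 mol Ca²⁺.
Mass: 157.9 × 147 = 23,220 g.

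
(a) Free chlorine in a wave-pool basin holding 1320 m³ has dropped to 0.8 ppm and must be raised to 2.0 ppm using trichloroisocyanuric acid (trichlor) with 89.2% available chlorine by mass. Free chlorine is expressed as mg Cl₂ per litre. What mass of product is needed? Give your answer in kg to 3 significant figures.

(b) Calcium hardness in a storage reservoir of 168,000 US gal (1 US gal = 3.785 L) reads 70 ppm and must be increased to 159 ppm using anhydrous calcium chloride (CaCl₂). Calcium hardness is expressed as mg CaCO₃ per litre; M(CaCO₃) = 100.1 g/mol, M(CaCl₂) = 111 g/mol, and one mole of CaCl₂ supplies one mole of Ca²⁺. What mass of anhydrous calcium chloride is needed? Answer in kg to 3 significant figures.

(a) 1.78 kg; (b) 62.8 kg

(a) Volume: 1320 m³ = 1,320,000 L.
(a) Chlorine deficit: 2.0 − 0.8 = 1.2 ppm = 1.2 mg/L as Cl₂.
(a) Cl₂ equivalent needed: 1.2 mg/L × 1,320,000 L = 1,584,000 mg = 1584 g.
(a) Product at 89.2% available chlorine: 1584 / 0.892 = 1776 g.

(b) Volume: 168,000 US gal × 3.785 L/gal = 635,880 L.
(b) Hardness to add: (159 − 70) = 89 mg/L as CaCO₃ × 635,880 L = 56,590 g as CaCO₃.
(b) Moles of Ca²⁺ (1 mol Ca²⁺ ≡ 1 mol CaCO₃): 56,590 / 100.1 g/mol = 565.4 mol.
(b) Mass of CaCl₂: 565.4 × 111 = 62,760 g.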